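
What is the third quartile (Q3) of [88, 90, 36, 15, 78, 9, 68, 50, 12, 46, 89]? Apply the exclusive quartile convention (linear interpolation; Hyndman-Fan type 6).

88

Step 1: Sort the data: [9, 12, 15, 36, 46, 50, 68, 78, 88, 89, 90]
Step 2: n = 11
Step 3: Using the exclusive quartile method:
  Q1 = 15
  Q2 (median) = 50
  Q3 = 88
  IQR = Q3 - Q1 = 88 - 15 = 73
Step 4: Q3 = 88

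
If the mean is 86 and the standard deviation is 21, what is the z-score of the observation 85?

-0.0476

Step 1: Recall the z-score formula: z = (x - mu) / sigma
Step 2: Substitute values: z = (85 - 86) / 21
Step 3: z = -1 / 21 = -0.0476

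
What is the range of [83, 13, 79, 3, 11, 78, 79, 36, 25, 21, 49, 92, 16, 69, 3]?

89

Step 1: Identify the maximum value: max = 92
Step 2: Identify the minimum value: min = 3
Step 3: Range = max - min = 92 - 3 = 89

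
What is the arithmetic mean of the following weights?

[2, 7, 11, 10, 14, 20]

10.6667

Step 1: Sum all values: 2 + 7 + 11 + 10 + 14 + 20 = 64
Step 2: Count the number of values: n = 6
Step 3: Mean = sum / n = 64 / 6 = 10.6667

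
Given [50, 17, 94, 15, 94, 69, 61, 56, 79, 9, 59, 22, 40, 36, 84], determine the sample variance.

818.6667

Step 1: Compute the mean: (50 + 17 + 94 + 15 + 94 + 69 + 61 + 56 + 79 + 9 + 59 + 22 + 40 + 36 + 84) / 15 = 52.3333
Step 2: Compute squared deviations from the mean:
  (50 - 52.3333)^2 = 5.4444
  (17 - 52.3333)^2 = 1248.4444
  (94 - 52.3333)^2 = 1736.1111
  (15 - 52.3333)^2 = 1393.7778
  (94 - 52.3333)^2 = 1736.1111
  (69 - 52.3333)^2 = 277.7778
  (61 - 52.3333)^2 = 75.1111
  (56 - 52.3333)^2 = 13.4444
  (79 - 52.3333)^2 = 711.1111
  (9 - 52.3333)^2 = 1877.7778
  (59 - 52.3333)^2 = 44.4444
  (22 - 52.3333)^2 = 920.1111
  (40 - 52.3333)^2 = 152.1111
  (36 - 52.3333)^2 = 266.7778
  (84 - 52.3333)^2 = 1002.7778
Step 3: Sum of squared deviations = 11461.3333
Step 4: Sample variance = 11461.3333 / 14 = 818.6667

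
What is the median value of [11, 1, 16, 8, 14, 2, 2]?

8

Step 1: Sort the data in ascending order: [1, 2, 2, 8, 11, 14, 16]
Step 2: The number of values is n = 7.
Step 3: Since n is odd, the median is the middle value at position 4: 8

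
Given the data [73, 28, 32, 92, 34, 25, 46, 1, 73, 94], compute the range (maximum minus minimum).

93

Step 1: Identify the maximum value: max = 94
Step 2: Identify the minimum value: min = 1
Step 3: Range = max - min = 94 - 1 = 93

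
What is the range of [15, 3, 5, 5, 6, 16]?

13

Step 1: Identify the maximum value: max = 16
Step 2: Identify the minimum value: min = 3
Step 3: Range = max - min = 16 - 3 = 13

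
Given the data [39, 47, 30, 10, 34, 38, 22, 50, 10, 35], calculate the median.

34.5

Step 1: Sort the data in ascending order: [10, 10, 22, 30, 34, 35, 38, 39, 47, 50]
Step 2: The number of values is n = 10.
Step 3: Since n is even, the median is the average of positions 5 and 6:
  Median = (34 + 35) / 2 = 34.5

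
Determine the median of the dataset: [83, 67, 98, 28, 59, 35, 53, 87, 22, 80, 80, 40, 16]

59

Step 1: Sort the data in ascending order: [16, 22, 28, 35, 40, 53, 59, 67, 80, 80, 83, 87, 98]
Step 2: The number of values is n = 13.
Step 3: Since n is odd, the median is the middle value at position 7: 59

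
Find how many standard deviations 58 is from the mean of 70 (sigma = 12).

-1

Step 1: Recall the z-score formula: z = (x - mu) / sigma
Step 2: Substitute values: z = (58 - 70) / 12
Step 3: z = -12 / 12 = -1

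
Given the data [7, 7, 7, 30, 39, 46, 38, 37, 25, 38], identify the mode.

7

Step 1: Count the frequency of each value:
  7: appears 3 time(s)
  25: appears 1 time(s)
  30: appears 1 time(s)
  37: appears 1 time(s)
  38: appears 2 time(s)
  39: appears 1 time(s)
  46: appears 1 time(s)
Step 2: The value 7 appears most frequently (3 times).
Step 3: Mode = 7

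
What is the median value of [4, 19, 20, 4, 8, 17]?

12.5

Step 1: Sort the data in ascending order: [4, 4, 8, 17, 19, 20]
Step 2: The number of values is n = 6.
Step 3: Since n is even, the median is the average of positions 3 and 4:
  Median = (8 + 17) / 2 = 12.5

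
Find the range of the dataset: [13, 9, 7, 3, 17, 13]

14

Step 1: Identify the maximum value: max = 17
Step 2: Identify the minimum value: min = 3
Step 3: Range = max - min = 17 - 3 = 14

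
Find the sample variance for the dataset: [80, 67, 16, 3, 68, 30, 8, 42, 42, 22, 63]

704.2909

Step 1: Compute the mean: (80 + 67 + 16 + 3 + 68 + 30 + 8 + 42 + 42 + 22 + 63) / 11 = 40.0909
Step 2: Compute squared deviations from the mean:
  (80 - 40.0909)^2 = 1592.7355
  (67 - 40.0909)^2 = 724.0992
  (16 - 40.0909)^2 = 580.3719
  (3 - 40.0909)^2 = 1375.7355
  (68 - 40.0909)^2 = 778.9174
  (30 - 40.0909)^2 = 101.8264
  (8 - 40.0909)^2 = 1029.8264
  (42 - 40.0909)^2 = 3.6446
  (42 - 40.0909)^2 = 3.6446
  (22 - 40.0909)^2 = 327.281
  (63 - 40.0909)^2 = 524.8264
Step 3: Sum of squared deviations = 7042.9091
Step 4: Sample variance = 7042.9091 / 10 = 704.2909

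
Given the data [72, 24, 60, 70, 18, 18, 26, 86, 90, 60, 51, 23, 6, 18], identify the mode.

18

Step 1: Count the frequency of each value:
  6: appears 1 time(s)
  18: appears 3 time(s)
  23: appears 1 time(s)
  24: appears 1 time(s)
  26: appears 1 time(s)
  51: appears 1 time(s)
  60: appears 2 time(s)
  70: appears 1 time(s)
  72: appears 1 time(s)
  86: appears 1 time(s)
  90: appears 1 time(s)
Step 2: The value 18 appears most frequently (3 times).
Step 3: Mode = 18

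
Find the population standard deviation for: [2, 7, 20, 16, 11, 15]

5.9838

Step 1: Compute the mean: 11.8333
Step 2: Sum of squared deviations from the mean: 214.8333
Step 3: Population variance = 214.8333 / 6 = 35.8056
Step 4: Standard deviation = sqrt(35.8056) = 5.9838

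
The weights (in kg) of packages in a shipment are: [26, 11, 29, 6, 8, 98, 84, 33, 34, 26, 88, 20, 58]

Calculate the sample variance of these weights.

995.5769

Step 1: Compute the mean: (26 + 11 + 29 + 6 + 8 + 98 + 84 + 33 + 34 + 26 + 88 + 20 + 58) / 13 = 40.0769
Step 2: Compute squared deviations from the mean:
  (26 - 40.0769)^2 = 198.1598
  (11 - 40.0769)^2 = 845.4675
  (29 - 40.0769)^2 = 122.6982
  (6 - 40.0769)^2 = 1161.2367
  (8 - 40.0769)^2 = 1028.929
  (98 - 40.0769)^2 = 3355.0828
  (84 - 40.0769)^2 = 1929.2367
  (33 - 40.0769)^2 = 50.0828
  (34 - 40.0769)^2 = 36.929
  (26 - 40.0769)^2 = 198.1598
  (88 - 40.0769)^2 = 2296.6213
  (20 - 40.0769)^2 = 403.0828
  (58 - 40.0769)^2 = 321.2367
Step 3: Sum of squared deviations = 11946.9231
Step 4: Sample variance = 11946.9231 / 12 = 995.5769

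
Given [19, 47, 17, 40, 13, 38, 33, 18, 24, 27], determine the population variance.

117.24

Step 1: Compute the mean: (19 + 47 + 17 + 40 + 13 + 38 + 33 + 18 + 24 + 27) / 10 = 27.6
Step 2: Compute squared deviations from the mean:
  (19 - 27.6)^2 = 73.96
  (47 - 27.6)^2 = 376.36
  (17 - 27.6)^2 = 112.36
  (40 - 27.6)^2 = 153.76
  (13 - 27.6)^2 = 213.16
  (38 - 27.6)^2 = 108.16
  (33 - 27.6)^2 = 29.16
  (18 - 27.6)^2 = 92.16
  (24 - 27.6)^2 = 12.96
  (27 - 27.6)^2 = 0.36
Step 3: Sum of squared deviations = 1172.4
Step 4: Population variance = 1172.4 / 10 = 117.24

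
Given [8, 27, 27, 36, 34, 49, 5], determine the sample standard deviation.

15.5869

Step 1: Compute the mean: 26.5714
Step 2: Sum of squared deviations from the mean: 1457.7143
Step 3: Sample variance = 1457.7143 / 6 = 242.9524
Step 4: Standard deviation = sqrt(242.9524) = 15.5869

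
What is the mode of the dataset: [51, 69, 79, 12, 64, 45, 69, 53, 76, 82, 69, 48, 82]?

69

Step 1: Count the frequency of each value:
  12: appears 1 time(s)
  45: appears 1 time(s)
  48: appears 1 time(s)
  51: appears 1 time(s)
  53: appears 1 time(s)
  64: appears 1 time(s)
  69: appears 3 time(s)
  76: appears 1 time(s)
  79: appears 1 time(s)
  82: appears 2 time(s)
Step 2: The value 69 appears most frequently (3 times).
Step 3: Mode = 69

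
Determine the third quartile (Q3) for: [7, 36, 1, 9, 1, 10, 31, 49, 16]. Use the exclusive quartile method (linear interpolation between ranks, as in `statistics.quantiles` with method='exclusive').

33.5

Step 1: Sort the data: [1, 1, 7, 9, 10, 16, 31, 36, 49]
Step 2: n = 9
Step 3: Using the exclusive quartile method:
  Q1 = 4
  Q2 (median) = 10
  Q3 = 33.5
  IQR = Q3 - Q1 = 33.5 - 4 = 29.5
Step 4: Q3 = 33.5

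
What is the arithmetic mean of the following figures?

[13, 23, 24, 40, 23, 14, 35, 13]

23.125

Step 1: Sum all values: 13 + 23 + 24 + 40 + 23 + 14 + 35 + 13 = 185
Step 2: Count the number of values: n = 8
Step 3: Mean = sum / n = 185 / 8 = 23.125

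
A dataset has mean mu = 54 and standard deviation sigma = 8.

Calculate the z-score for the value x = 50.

-0.5

Step 1: Recall the z-score formula: z = (x - mu) / sigma
Step 2: Substitute values: z = (50 - 54) / 8
Step 3: z = -4 / 8 = -0.5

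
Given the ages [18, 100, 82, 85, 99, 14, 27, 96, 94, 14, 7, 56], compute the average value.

57.6667

Step 1: Sum all values: 18 + 100 + 82 + 85 + 99 + 14 + 27 + 96 + 94 + 14 + 7 + 56 = 692
Step 2: Count the number of values: n = 12
Step 3: Mean = sum / n = 692 / 12 = 57.6667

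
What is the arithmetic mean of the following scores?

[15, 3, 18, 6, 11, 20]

12.1667

Step 1: Sum all values: 15 + 3 + 18 + 6 + 11 + 20 = 73
Step 2: Count the number of values: n = 6
Step 3: Mean = sum / n = 73 / 6 = 12.1667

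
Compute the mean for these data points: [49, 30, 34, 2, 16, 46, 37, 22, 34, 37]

30.7

Step 1: Sum all values: 49 + 30 + 34 + 2 + 16 + 46 + 37 + 22 + 34 + 37 = 307
Step 2: Count the number of values: n = 10
Step 3: Mean = sum / n = 307 / 10 = 30.7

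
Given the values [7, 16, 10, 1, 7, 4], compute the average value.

7.5

Step 1: Sum all values: 7 + 16 + 10 + 1 + 7 + 4 = 45
Step 2: Count the number of values: n = 6
Step 3: Mean = sum / n = 45 / 6 = 7.5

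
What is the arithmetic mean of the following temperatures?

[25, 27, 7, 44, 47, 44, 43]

33.8571

Step 1: Sum all values: 25 + 27 + 7 + 44 + 47 + 44 + 43 = 237
Step 2: Count the number of values: n = 7
Step 3: Mean = sum / n = 237 / 7 = 33.8571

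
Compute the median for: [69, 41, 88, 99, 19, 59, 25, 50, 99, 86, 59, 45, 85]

59

Step 1: Sort the data in ascending order: [19, 25, 41, 45, 50, 59, 59, 69, 85, 86, 88, 99, 99]
Step 2: The number of values is n = 13.
Step 3: Since n is odd, the median is the middle value at position 7: 59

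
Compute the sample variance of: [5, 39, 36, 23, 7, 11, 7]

208.2381

Step 1: Compute the mean: (5 + 39 + 36 + 23 + 7 + 11 + 7) / 7 = 18.2857
Step 2: Compute squared deviations from the mean:
  (5 - 18.2857)^2 = 176.5102
  (39 - 18.2857)^2 = 429.0816
  (36 - 18.2857)^2 = 313.7959
  (23 - 18.2857)^2 = 22.2245
  (7 - 18.2857)^2 = 127.3673
  (11 - 18.2857)^2 = 53.0816
  (7 - 18.2857)^2 = 127.3673
Step 3: Sum of squared deviations = 1249.4286
Step 4: Sample variance = 1249.4286 / 6 = 208.2381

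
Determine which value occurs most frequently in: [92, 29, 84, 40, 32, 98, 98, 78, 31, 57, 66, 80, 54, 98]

98

Step 1: Count the frequency of each value:
  29: appears 1 time(s)
  31: appears 1 time(s)
  32: appears 1 time(s)
  40: appears 1 time(s)
  54: appears 1 time(s)
  57: appears 1 time(s)
  66: appears 1 time(s)
  78: appears 1 time(s)
  80: appears 1 time(s)
  84: appears 1 time(s)
  92: appears 1 time(s)
  98: appears 3 time(s)
Step 2: The value 98 appears most frequently (3 times).
Step 3: Mode = 98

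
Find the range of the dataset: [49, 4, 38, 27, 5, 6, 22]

45

Step 1: Identify the maximum value: max = 49
Step 2: Identify the minimum value: min = 4
Step 3: Range = max - min = 49 - 4 = 45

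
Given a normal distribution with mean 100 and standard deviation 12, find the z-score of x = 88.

-1

Step 1: Recall the z-score formula: z = (x - mu) / sigma
Step 2: Substitute values: z = (88 - 100) / 12
Step 3: z = -12 / 12 = -1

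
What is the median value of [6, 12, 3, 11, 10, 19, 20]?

11

Step 1: Sort the data in ascending order: [3, 6, 10, 11, 12, 19, 20]
Step 2: The number of values is n = 7.
Step 3: Since n is odd, the median is the middle value at position 4: 11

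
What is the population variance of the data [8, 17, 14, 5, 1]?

34

Step 1: Compute the mean: (8 + 17 + 14 + 5 + 1) / 5 = 9
Step 2: Compute squared deviations from the mean:
  (8 - 9)^2 = 1
  (17 - 9)^2 = 64
  (14 - 9)^2 = 25
  (5 - 9)^2 = 16
  (1 - 9)^2 = 64
Step 3: Sum of squared deviations = 170
Step 4: Population variance = 170 / 5 = 34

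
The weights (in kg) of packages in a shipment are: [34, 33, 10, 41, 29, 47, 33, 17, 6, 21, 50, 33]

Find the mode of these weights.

33

Step 1: Count the frequency of each value:
  6: appears 1 time(s)
  10: appears 1 time(s)
  17: appears 1 time(s)
  21: appears 1 time(s)
  29: appears 1 time(s)
  33: appears 3 time(s)
  34: appears 1 time(s)
  41: appears 1 time(s)
  47: appears 1 time(s)
  50: appears 1 time(s)
Step 2: The value 33 appears most frequently (3 times).
Step 3: Mode = 33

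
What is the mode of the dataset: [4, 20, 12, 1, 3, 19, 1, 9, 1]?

1

Step 1: Count the frequency of each value:
  1: appears 3 time(s)
  3: appears 1 time(s)
  4: appears 1 time(s)
  9: appears 1 time(s)
  12: appears 1 time(s)
  19: appears 1 time(s)
  20: appears 1 time(s)
Step 2: The value 1 appears most frequently (3 times).
Step 3: Mode = 1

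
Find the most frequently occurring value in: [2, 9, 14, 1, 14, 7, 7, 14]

14

Step 1: Count the frequency of each value:
  1: appears 1 time(s)
  2: appears 1 time(s)
  7: appears 2 time(s)
  9: appears 1 time(s)
  14: appears 3 time(s)
Step 2: The value 14 appears most frequently (3 times).
Step 3: Mode = 14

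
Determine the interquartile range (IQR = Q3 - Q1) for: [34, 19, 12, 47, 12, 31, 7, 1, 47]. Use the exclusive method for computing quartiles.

31

Step 1: Sort the data: [1, 7, 12, 12, 19, 31, 34, 47, 47]
Step 2: n = 9
Step 3: Using the exclusive quartile method:
  Q1 = 9.5
  Q2 (median) = 19
  Q3 = 40.5
  IQR = Q3 - Q1 = 40.5 - 9.5 = 31
Step 4: IQR = 31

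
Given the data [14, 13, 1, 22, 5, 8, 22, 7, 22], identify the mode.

22

Step 1: Count the frequency of each value:
  1: appears 1 time(s)
  5: appears 1 time(s)
  7: appears 1 time(s)
  8: appears 1 time(s)
  13: appears 1 time(s)
  14: appears 1 time(s)
  22: appears 3 time(s)
Step 2: The value 22 appears most frequently (3 times).
Step 3: Mode = 22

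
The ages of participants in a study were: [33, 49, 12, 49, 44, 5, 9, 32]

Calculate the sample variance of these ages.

330.6964

Step 1: Compute the mean: (33 + 49 + 12 + 49 + 44 + 5 + 9 + 32) / 8 = 29.125
Step 2: Compute squared deviations from the mean:
  (33 - 29.125)^2 = 15.0156
  (49 - 29.125)^2 = 395.0156
  (12 - 29.125)^2 = 293.2656
  (49 - 29.125)^2 = 395.0156
  (44 - 29.125)^2 = 221.2656
  (5 - 29.125)^2 = 582.0156
  (9 - 29.125)^2 = 405.0156
  (32 - 29.125)^2 = 8.2656
Step 3: Sum of squared deviations = 2314.875
Step 4: Sample variance = 2314.875 / 7 = 330.6964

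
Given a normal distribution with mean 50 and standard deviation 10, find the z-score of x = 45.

-0.5

Step 1: Recall the z-score formula: z = (x - mu) / sigma
Step 2: Substitute values: z = (45 - 50) / 10
Step 3: z = -5 / 10 = -0.5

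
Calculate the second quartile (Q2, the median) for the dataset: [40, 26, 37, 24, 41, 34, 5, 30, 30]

30

Step 1: Sort the data: [5, 24, 26, 30, 30, 34, 37, 40, 41]
Step 2: n = 9
Step 3: Q2 is the median. Since n is odd, it is the middle value at position 5: 30
Step 4: Q2 = 30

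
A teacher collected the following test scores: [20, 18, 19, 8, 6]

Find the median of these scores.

18

Step 1: Sort the data in ascending order: [6, 8, 18, 19, 20]
Step 2: The number of values is n = 5.
Step 3: Since n is odd, the median is the middle value at position 3: 18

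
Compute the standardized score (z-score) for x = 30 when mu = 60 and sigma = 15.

-2

Step 1: Recall the z-score formula: z = (x - mu) / sigma
Step 2: Substitute values: z = (30 - 60) / 15
Step 3: z = -30 / 15 = -2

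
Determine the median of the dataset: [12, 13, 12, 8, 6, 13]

12

Step 1: Sort the data in ascending order: [6, 8, 12, 12, 13, 13]
Step 2: The number of values is n = 6.
Step 3: Since n is even, the median is the average of positions 3 and 4:
  Median = (12 + 12) / 2 = 12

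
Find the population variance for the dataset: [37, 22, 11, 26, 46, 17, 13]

142.5306

Step 1: Compute the mean: (37 + 22 + 11 + 26 + 46 + 17 + 13) / 7 = 24.5714
Step 2: Compute squared deviations from the mean:
  (37 - 24.5714)^2 = 154.4694
  (22 - 24.5714)^2 = 6.6122
  (11 - 24.5714)^2 = 184.1837
  (26 - 24.5714)^2 = 2.0408
  (46 - 24.5714)^2 = 459.1837
  (17 - 24.5714)^2 = 57.3265
  (13 - 24.5714)^2 = 133.898
Step 3: Sum of squared deviations = 997.7143
Step 4: Population variance = 997.7143 / 7 = 142.5306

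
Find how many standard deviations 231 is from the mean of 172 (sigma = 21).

2.8095

Step 1: Recall the z-score formula: z = (x - mu) / sigma
Step 2: Substitute values: z = (231 - 172) / 21
Step 3: z = 59 / 21 = 2.8095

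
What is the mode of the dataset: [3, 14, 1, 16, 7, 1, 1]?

1

Step 1: Count the frequency of each value:
  1: appears 3 time(s)
  3: appears 1 time(s)
  7: appears 1 time(s)
  14: appears 1 time(s)
  16: appears 1 time(s)
Step 2: The value 1 appears most frequently (3 times).
Step 3: Mode = 1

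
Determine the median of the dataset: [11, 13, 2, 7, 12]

11

Step 1: Sort the data in ascending order: [2, 7, 11, 12, 13]
Step 2: The number of values is n = 5.
Step 3: Since n is odd, the median is the middle value at position 3: 11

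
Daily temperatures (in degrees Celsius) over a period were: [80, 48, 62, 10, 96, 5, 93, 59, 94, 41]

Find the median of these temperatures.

60.5

Step 1: Sort the data in ascending order: [5, 10, 41, 48, 59, 62, 80, 93, 94, 96]
Step 2: The number of values is n = 10.
Step 3: Since n is even, the median is the average of positions 5 and 6:
  Median = (59 + 62) / 2 = 60.5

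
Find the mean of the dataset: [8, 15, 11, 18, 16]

13.6

Step 1: Sum all values: 8 + 15 + 11 + 18 + 16 = 68
Step 2: Count the number of values: n = 5
Step 3: Mean = sum / n = 68 / 5 = 13.6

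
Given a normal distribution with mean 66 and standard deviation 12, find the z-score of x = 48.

-1.5

Step 1: Recall the z-score formula: z = (x - mu) / sigma
Step 2: Substitute values: z = (48 - 66) / 12
Step 3: z = -18 / 12 = -1.5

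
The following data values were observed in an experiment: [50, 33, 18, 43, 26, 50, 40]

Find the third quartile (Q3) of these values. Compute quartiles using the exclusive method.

50

Step 1: Sort the data: [18, 26, 33, 40, 43, 50, 50]
Step 2: n = 7
Step 3: Using the exclusive quartile method:
  Q1 = 26
  Q2 (median) = 40
  Q3 = 50
  IQR = Q3 - Q1 = 50 - 26 = 24
Step 4: Q3 = 50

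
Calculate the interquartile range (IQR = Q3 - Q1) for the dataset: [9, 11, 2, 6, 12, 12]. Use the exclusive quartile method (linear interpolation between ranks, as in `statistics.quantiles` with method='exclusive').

7

Step 1: Sort the data: [2, 6, 9, 11, 12, 12]
Step 2: n = 6
Step 3: Using the exclusive quartile method:
  Q1 = 5
  Q2 (median) = 10
  Q3 = 12
  IQR = Q3 - Q1 = 12 - 5 = 7
Step 4: IQR = 7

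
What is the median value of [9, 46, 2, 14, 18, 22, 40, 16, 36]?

18

Step 1: Sort the data in ascending order: [2, 9, 14, 16, 18, 22, 36, 40, 46]
Step 2: The number of values is n = 9.
Step 3: Since n is odd, the median is the middle value at position 5: 18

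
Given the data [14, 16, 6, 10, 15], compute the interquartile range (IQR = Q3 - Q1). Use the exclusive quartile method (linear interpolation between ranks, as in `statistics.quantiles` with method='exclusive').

7.5

Step 1: Sort the data: [6, 10, 14, 15, 16]
Step 2: n = 5
Step 3: Using the exclusive quartile method:
  Q1 = 8
  Q2 (median) = 14
  Q3 = 15.5
  IQR = Q3 - Q1 = 15.5 - 8 = 7.5
Step 4: IQR = 7.5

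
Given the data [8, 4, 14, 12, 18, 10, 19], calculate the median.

12

Step 1: Sort the data in ascending order: [4, 8, 10, 12, 14, 18, 19]
Step 2: The number of values is n = 7.
Step 3: Since n is odd, the median is the middle value at position 4: 12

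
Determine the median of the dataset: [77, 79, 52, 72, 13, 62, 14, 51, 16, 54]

53

Step 1: Sort the data in ascending order: [13, 14, 16, 51, 52, 54, 62, 72, 77, 79]
Step 2: The number of values is n = 10.
Step 3: Since n is even, the median is the average of positions 5 and 6:
  Median = (52 + 54) / 2 = 53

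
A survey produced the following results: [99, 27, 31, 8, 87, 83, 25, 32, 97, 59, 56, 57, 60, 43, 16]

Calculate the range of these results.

91

Step 1: Identify the maximum value: max = 99
Step 2: Identify the minimum value: min = 8
Step 3: Range = max - min = 99 - 8 = 91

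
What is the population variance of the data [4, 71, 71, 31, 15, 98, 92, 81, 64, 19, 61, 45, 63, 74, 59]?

740.1156

Step 1: Compute the mean: (4 + 71 + 71 + 31 + 15 + 98 + 92 + 81 + 64 + 19 + 61 + 45 + 63 + 74 + 59) / 15 = 56.5333
Step 2: Compute squared deviations from the mean:
  (4 - 56.5333)^2 = 2759.7511
  (71 - 56.5333)^2 = 209.2844
  (71 - 56.5333)^2 = 209.2844
  (31 - 56.5333)^2 = 651.9511
  (15 - 56.5333)^2 = 1725.0178
  (98 - 56.5333)^2 = 1719.4844
  (92 - 56.5333)^2 = 1257.8844
  (81 - 56.5333)^2 = 598.6178
  (64 - 56.5333)^2 = 55.7511
  (19 - 56.5333)^2 = 1408.7511
  (61 - 56.5333)^2 = 19.9511
  (45 - 56.5333)^2 = 133.0178
  (63 - 56.5333)^2 = 41.8178
  (74 - 56.5333)^2 = 305.0844
  (59 - 56.5333)^2 = 6.0844
Step 3: Sum of squared deviations = 11101.7333
Step 4: Population variance = 11101.7333 / 15 = 740.1156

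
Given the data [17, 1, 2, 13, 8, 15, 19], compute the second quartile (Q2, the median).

13

Step 1: Sort the data: [1, 2, 8, 13, 15, 17, 19]
Step 2: n = 7
Step 3: Q2 is the median. Since n is odd, it is the middle value at position 4: 13
Step 4: Q2 = 13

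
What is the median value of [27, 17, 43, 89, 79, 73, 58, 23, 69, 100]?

63.5

Step 1: Sort the data in ascending order: [17, 23, 27, 43, 58, 69, 73, 79, 89, 100]
Step 2: The number of values is n = 10.
Step 3: Since n is even, the median is the average of positions 5 and 6:
  Median = (58 + 69) / 2 = 63.5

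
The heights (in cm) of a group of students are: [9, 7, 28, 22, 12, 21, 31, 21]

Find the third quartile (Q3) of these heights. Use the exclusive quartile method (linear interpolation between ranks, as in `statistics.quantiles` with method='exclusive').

26.5

Step 1: Sort the data: [7, 9, 12, 21, 21, 22, 28, 31]
Step 2: n = 8
Step 3: Using the exclusive quartile method:
  Q1 = 9.75
  Q2 (median) = 21
  Q3 = 26.5
  IQR = Q3 - Q1 = 26.5 - 9.75 = 16.75
Step 4: Q3 = 26.5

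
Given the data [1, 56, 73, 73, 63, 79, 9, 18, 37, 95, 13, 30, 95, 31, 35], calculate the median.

37

Step 1: Sort the data in ascending order: [1, 9, 13, 18, 30, 31, 35, 37, 56, 63, 73, 73, 79, 95, 95]
Step 2: The number of values is n = 15.
Step 3: Since n is odd, the median is the middle value at position 8: 37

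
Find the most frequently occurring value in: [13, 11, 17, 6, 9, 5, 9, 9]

9

Step 1: Count the frequency of each value:
  5: appears 1 time(s)
  6: appears 1 time(s)
  9: appears 3 time(s)
  11: appears 1 time(s)
  13: appears 1 time(s)
  17: appears 1 time(s)
Step 2: The value 9 appears most frequently (3 times).
Step 3: Mode = 9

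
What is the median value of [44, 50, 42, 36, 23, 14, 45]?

42

Step 1: Sort the data in ascending order: [14, 23, 36, 42, 44, 45, 50]
Step 2: The number of values is n = 7.
Step 3: Since n is odd, the median is the middle value at position 4: 42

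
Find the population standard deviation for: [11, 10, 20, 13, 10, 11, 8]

3.6027

Step 1: Compute the mean: 11.8571
Step 2: Sum of squared deviations from the mean: 90.8571
Step 3: Population variance = 90.8571 / 7 = 12.9796
Step 4: Standard deviation = sqrt(12.9796) = 3.6027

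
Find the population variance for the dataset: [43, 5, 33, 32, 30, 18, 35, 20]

125.5

Step 1: Compute the mean: (43 + 5 + 33 + 32 + 30 + 18 + 35 + 20) / 8 = 27
Step 2: Compute squared deviations from the mean:
  (43 - 27)^2 = 256
  (5 - 27)^2 = 484
  (33 - 27)^2 = 36
  (32 - 27)^2 = 25
  (30 - 27)^2 = 9
  (18 - 27)^2 = 81
  (35 - 27)^2 = 64
  (20 - 27)^2 = 49
Step 3: Sum of squared deviations = 1004
Step 4: Population variance = 1004 / 8 = 125.5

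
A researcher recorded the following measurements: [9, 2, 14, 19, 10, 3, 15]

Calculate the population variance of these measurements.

33.6327

Step 1: Compute the mean: (9 + 2 + 14 + 19 + 10 + 3 + 15) / 7 = 10.2857
Step 2: Compute squared deviations from the mean:
  (9 - 10.2857)^2 = 1.6531
  (2 - 10.2857)^2 = 68.6531
  (14 - 10.2857)^2 = 13.7959
  (19 - 10.2857)^2 = 75.9388
  (10 - 10.2857)^2 = 0.0816
  (3 - 10.2857)^2 = 53.0816
  (15 - 10.2857)^2 = 22.2245
Step 3: Sum of squared deviations = 235.4286
Step 4: Population variance = 235.4286 / 7 = 33.6327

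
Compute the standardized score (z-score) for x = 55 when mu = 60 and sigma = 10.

-0.5

Step 1: Recall the z-score formula: z = (x - mu) / sigma
Step 2: Substitute values: z = (55 - 60) / 10
Step 3: z = -5 / 10 = -0.5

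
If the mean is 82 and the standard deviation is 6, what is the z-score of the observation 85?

0.5

Step 1: Recall the z-score formula: z = (x - mu) / sigma
Step 2: Substitute values: z = (85 - 82) / 6
Step 3: z = 3 / 6 = 0.5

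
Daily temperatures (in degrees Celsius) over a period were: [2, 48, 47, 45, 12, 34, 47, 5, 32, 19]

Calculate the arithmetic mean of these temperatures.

29.1

Step 1: Sum all values: 2 + 48 + 47 + 45 + 12 + 34 + 47 + 5 + 32 + 19 = 291
Step 2: Count the number of values: n = 10
Step 3: Mean = sum / n = 291 / 10 = 29.1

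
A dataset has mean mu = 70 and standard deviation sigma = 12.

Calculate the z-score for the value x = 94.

2

Step 1: Recall the z-score formula: z = (x - mu) / sigma
Step 2: Substitute values: z = (94 - 70) / 12
Step 3: z = 24 / 12 = 2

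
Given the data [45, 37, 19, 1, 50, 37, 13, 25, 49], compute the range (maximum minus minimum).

49

Step 1: Identify the maximum value: max = 50
Step 2: Identify the minimum value: min = 1
Step 3: Range = max - min = 50 - 1 = 49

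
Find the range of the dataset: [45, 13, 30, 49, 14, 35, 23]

36

Step 1: Identify the maximum value: max = 49
Step 2: Identify the minimum value: min = 13
Step 3: Range = max - min = 49 - 13 = 36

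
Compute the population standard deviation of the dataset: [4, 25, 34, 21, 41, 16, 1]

13.6037

Step 1: Compute the mean: 20.2857
Step 2: Sum of squared deviations from the mean: 1295.4286
Step 3: Population variance = 1295.4286 / 7 = 185.0612
Step 4: Standard deviation = sqrt(185.0612) = 13.6037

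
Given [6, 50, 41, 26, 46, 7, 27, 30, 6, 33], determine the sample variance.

268.1778

Step 1: Compute the mean: (6 + 50 + 41 + 26 + 46 + 7 + 27 + 30 + 6 + 33) / 10 = 27.2
Step 2: Compute squared deviations from the mean:
  (6 - 27.2)^2 = 449.44
  (50 - 27.2)^2 = 519.84
  (41 - 27.2)^2 = 190.44
  (26 - 27.2)^2 = 1.44
  (46 - 27.2)^2 = 353.44
  (7 - 27.2)^2 = 408.04
  (27 - 27.2)^2 = 0.04
  (30 - 27.2)^2 = 7.84
  (6 - 27.2)^2 = 449.44
  (33 - 27.2)^2 = 33.64
Step 3: Sum of squared deviations = 2413.6
Step 4: Sample variance = 2413.6 / 9 = 268.1778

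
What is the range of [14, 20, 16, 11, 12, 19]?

9

Step 1: Identify the maximum value: max = 20
Step 2: Identify the minimum value: min = 11
Step 3: Range = max - min = 20 - 11 = 9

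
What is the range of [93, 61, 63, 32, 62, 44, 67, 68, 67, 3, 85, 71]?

90

Step 1: Identify the maximum value: max = 93
Step 2: Identify the minimum value: min = 3
Step 3: Range = max - min = 93 - 3 = 90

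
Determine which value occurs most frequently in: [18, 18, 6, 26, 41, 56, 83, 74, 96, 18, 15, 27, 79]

18

Step 1: Count the frequency of each value:
  6: appears 1 time(s)
  15: appears 1 time(s)
  18: appears 3 time(s)
  26: appears 1 time(s)
  27: appears 1 time(s)
  41: appears 1 time(s)
  56: appears 1 time(s)
  74: appears 1 time(s)
  79: appears 1 time(s)
  83: appears 1 time(s)
  96: appears 1 time(s)
Step 2: The value 18 appears most frequently (3 times).
Step 3: Mode = 18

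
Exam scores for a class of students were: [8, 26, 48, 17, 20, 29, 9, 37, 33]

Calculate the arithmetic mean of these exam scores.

25.2222

Step 1: Sum all values: 8 + 26 + 48 + 17 + 20 + 29 + 9 + 37 + 33 = 227
Step 2: Count the number of values: n = 9
Step 3: Mean = sum / n = 227 / 9 = 25.2222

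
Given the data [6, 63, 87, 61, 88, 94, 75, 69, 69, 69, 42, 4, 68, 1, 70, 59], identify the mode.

69

Step 1: Count the frequency of each value:
  1: appears 1 time(s)
  4: appears 1 time(s)
  6: appears 1 time(s)
  42: appears 1 time(s)
  59: appears 1 time(s)
  61: appears 1 time(s)
  63: appears 1 time(s)
  68: appears 1 time(s)
  69: appears 3 time(s)
  70: appears 1 time(s)
  75: appears 1 time(s)
  87: appears 1 time(s)
  88: appears 1 time(s)
  94: appears 1 time(s)
Step 2: The value 69 appears most frequently (3 times).
Step 3: Mode = 69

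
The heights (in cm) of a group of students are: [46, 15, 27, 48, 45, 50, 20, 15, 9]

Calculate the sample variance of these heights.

275.2778

Step 1: Compute the mean: (46 + 15 + 27 + 48 + 45 + 50 + 20 + 15 + 9) / 9 = 30.5556
Step 2: Compute squared deviations from the mean:
  (46 - 30.5556)^2 = 238.5309
  (15 - 30.5556)^2 = 241.9753
  (27 - 30.5556)^2 = 12.642
  (48 - 30.5556)^2 = 304.3086
  (45 - 30.5556)^2 = 208.642
  (50 - 30.5556)^2 = 378.0864
  (20 - 30.5556)^2 = 111.4198
  (15 - 30.5556)^2 = 241.9753
  (9 - 30.5556)^2 = 464.642
Step 3: Sum of squared deviations = 2202.2222
Step 4: Sample variance = 2202.2222 / 8 = 275.2778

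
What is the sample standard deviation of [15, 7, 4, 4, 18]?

6.5038

Step 1: Compute the mean: 9.6
Step 2: Sum of squared deviations from the mean: 169.2
Step 3: Sample variance = 169.2 / 4 = 42.3
Step 4: Standard deviation = sqrt(42.3) = 6.5038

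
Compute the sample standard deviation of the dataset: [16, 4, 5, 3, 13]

5.8907

Step 1: Compute the mean: 8.2
Step 2: Sum of squared deviations from the mean: 138.8
Step 3: Sample variance = 138.8 / 4 = 34.7
Step 4: Standard deviation = sqrt(34.7) = 5.8907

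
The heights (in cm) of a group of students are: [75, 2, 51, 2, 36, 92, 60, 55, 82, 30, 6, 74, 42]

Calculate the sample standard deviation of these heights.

30.5188

Step 1: Compute the mean: 46.6923
Step 2: Sum of squared deviations from the mean: 11176.7692
Step 3: Sample variance = 11176.7692 / 12 = 931.3974
Step 4: Standard deviation = sqrt(931.3974) = 30.5188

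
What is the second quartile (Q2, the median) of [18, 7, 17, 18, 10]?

17

Step 1: Sort the data: [7, 10, 17, 18, 18]
Step 2: n = 5
Step 3: Q2 is the median. Since n is odd, it is the middle value at position 3: 17
Step 4: Q2 = 17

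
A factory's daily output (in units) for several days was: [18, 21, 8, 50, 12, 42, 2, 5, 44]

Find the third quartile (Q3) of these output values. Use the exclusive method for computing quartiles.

43

Step 1: Sort the data: [2, 5, 8, 12, 18, 21, 42, 44, 50]
Step 2: n = 9
Step 3: Using the exclusive quartile method:
  Q1 = 6.5
  Q2 (median) = 18
  Q3 = 43
  IQR = Q3 - Q1 = 43 - 6.5 = 36.5
Step 4: Q3 = 43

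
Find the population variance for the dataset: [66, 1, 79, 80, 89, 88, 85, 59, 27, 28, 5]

1037.4215

Step 1: Compute the mean: (66 + 1 + 79 + 80 + 89 + 88 + 85 + 59 + 27 + 28 + 5) / 11 = 55.1818
Step 2: Compute squared deviations from the mean:
  (66 - 55.1818)^2 = 117.0331
  (1 - 55.1818)^2 = 2935.6694
  (79 - 55.1818)^2 = 567.3058
  (80 - 55.1818)^2 = 615.9421
  (89 - 55.1818)^2 = 1143.6694
  (88 - 55.1818)^2 = 1077.0331
  (85 - 55.1818)^2 = 889.124
  (59 - 55.1818)^2 = 14.5785
  (27 - 55.1818)^2 = 794.2149
  (28 - 55.1818)^2 = 738.8512
  (5 - 55.1818)^2 = 2518.2149
Step 3: Sum of squared deviations = 11411.6364
Step 4: Population variance = 11411.6364 / 11 = 1037.4215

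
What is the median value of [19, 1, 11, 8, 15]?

11

Step 1: Sort the data in ascending order: [1, 8, 11, 15, 19]
Step 2: The number of values is n = 5.
Step 3: Since n is odd, the median is the middle value at position 3: 11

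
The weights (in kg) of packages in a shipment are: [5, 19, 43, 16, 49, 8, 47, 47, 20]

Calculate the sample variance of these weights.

325.6944

Step 1: Compute the mean: (5 + 19 + 43 + 16 + 49 + 8 + 47 + 47 + 20) / 9 = 28.2222
Step 2: Compute squared deviations from the mean:
  (5 - 28.2222)^2 = 539.2716
  (19 - 28.2222)^2 = 85.0494
  (43 - 28.2222)^2 = 218.3827
  (16 - 28.2222)^2 = 149.3827
  (49 - 28.2222)^2 = 431.716
  (8 - 28.2222)^2 = 408.9383
  (47 - 28.2222)^2 = 352.6049
  (47 - 28.2222)^2 = 352.6049
  (20 - 28.2222)^2 = 67.6049
Step 3: Sum of squared deviations = 2605.5556
Step 4: Sample variance = 2605.5556 / 8 = 325.6944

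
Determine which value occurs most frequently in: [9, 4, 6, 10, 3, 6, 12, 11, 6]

6

Step 1: Count the frequency of each value:
  3: appears 1 time(s)
  4: appears 1 time(s)
  6: appears 3 time(s)
  9: appears 1 time(s)
  10: appears 1 time(s)
  11: appears 1 time(s)
  12: appears 1 time(s)
Step 2: The value 6 appears most frequently (3 times).
Step 3: Mode = 6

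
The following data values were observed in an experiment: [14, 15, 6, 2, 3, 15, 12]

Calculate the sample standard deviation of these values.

5.7404

Step 1: Compute the mean: 9.5714
Step 2: Sum of squared deviations from the mean: 197.7143
Step 3: Sample variance = 197.7143 / 6 = 32.9524
Step 4: Standard deviation = sqrt(32.9524) = 5.7404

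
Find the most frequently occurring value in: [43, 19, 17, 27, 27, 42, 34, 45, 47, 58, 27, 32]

27

Step 1: Count the frequency of each value:
  17: appears 1 time(s)
  19: appears 1 time(s)
  27: appears 3 time(s)
  32: appears 1 time(s)
  34: appears 1 time(s)
  42: appears 1 time(s)
  43: appears 1 time(s)
  45: appears 1 time(s)
  47: appears 1 time(s)
  58: appears 1 time(s)
Step 2: The value 27 appears most frequently (3 times).
Step 3: Mode = 27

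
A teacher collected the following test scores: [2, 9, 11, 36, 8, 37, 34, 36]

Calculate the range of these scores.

35

Step 1: Identify the maximum value: max = 37
Step 2: Identify the minimum value: min = 2
Step 3: Range = max - min = 37 - 2 = 35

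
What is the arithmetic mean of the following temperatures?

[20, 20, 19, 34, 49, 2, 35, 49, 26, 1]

25.5

Step 1: Sum all values: 20 + 20 + 19 + 34 + 49 + 2 + 35 + 49 + 26 + 1 = 255
Step 2: Count the number of values: n = 10
Step 3: Mean = sum / n = 255 / 10 = 25.5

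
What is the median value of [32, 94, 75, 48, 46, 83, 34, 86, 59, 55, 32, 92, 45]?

55

Step 1: Sort the data in ascending order: [32, 32, 34, 45, 46, 48, 55, 59, 75, 83, 86, 92, 94]
Step 2: The number of values is n = 13.
Step 3: Since n is odd, the median is the middle value at position 7: 55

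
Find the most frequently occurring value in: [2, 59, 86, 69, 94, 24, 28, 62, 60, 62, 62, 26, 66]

62

Step 1: Count the frequency of each value:
  2: appears 1 time(s)
  24: appears 1 time(s)
  26: appears 1 time(s)
  28: appears 1 time(s)
  59: appears 1 time(s)
  60: appears 1 time(s)
  62: appears 3 time(s)
  66: appears 1 time(s)
  69: appears 1 time(s)
  86: appears 1 time(s)
  94: appears 1 time(s)
Step 2: The value 62 appears most frequently (3 times).
Step 3: Mode = 62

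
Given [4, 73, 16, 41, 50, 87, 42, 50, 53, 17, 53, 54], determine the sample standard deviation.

23.622

Step 1: Compute the mean: 45
Step 2: Sum of squared deviations from the mean: 6138
Step 3: Sample variance = 6138 / 11 = 558
Step 4: Standard deviation = sqrt(558) = 23.622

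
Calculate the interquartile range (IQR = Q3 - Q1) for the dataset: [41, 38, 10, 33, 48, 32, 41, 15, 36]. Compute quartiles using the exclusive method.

17.5

Step 1: Sort the data: [10, 15, 32, 33, 36, 38, 41, 41, 48]
Step 2: n = 9
Step 3: Using the exclusive quartile method:
  Q1 = 23.5
  Q2 (median) = 36
  Q3 = 41
  IQR = Q3 - Q1 = 41 - 23.5 = 17.5
Step 4: IQR = 17.5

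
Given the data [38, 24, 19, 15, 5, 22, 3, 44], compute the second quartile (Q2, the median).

20.5

Step 1: Sort the data: [3, 5, 15, 19, 22, 24, 38, 44]
Step 2: n = 8
Step 3: Q2 is the median. Since n is even, it is the average of the values at positions 4 and 5:
  Q2 = (19 + 22) / 2 = 20.5
Step 4: Q2 = 20.5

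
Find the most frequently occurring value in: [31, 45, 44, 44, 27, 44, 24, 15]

44

Step 1: Count the frequency of each value:
  15: appears 1 time(s)
  24: appears 1 time(s)
  27: appears 1 time(s)
  31: appears 1 time(s)
  44: appears 3 time(s)
  45: appears 1 time(s)
Step 2: The value 44 appears most frequently (3 times).
Step 3: Mode = 44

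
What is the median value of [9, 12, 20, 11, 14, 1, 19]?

12

Step 1: Sort the data in ascending order: [1, 9, 11, 12, 14, 19, 20]
Step 2: The number of values is n = 7.
Step 3: Since n is odd, the median is the middle value at position 4: 12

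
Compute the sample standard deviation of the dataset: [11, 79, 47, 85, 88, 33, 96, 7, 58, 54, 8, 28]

32.5003

Step 1: Compute the mean: 49.5
Step 2: Sum of squared deviations from the mean: 11619
Step 3: Sample variance = 11619 / 11 = 1056.2727
Step 4: Standard deviation = sqrt(1056.2727) = 32.5003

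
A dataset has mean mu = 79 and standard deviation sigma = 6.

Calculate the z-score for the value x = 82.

0.5

Step 1: Recall the z-score formula: z = (x - mu) / sigma
Step 2: Substitute values: z = (82 - 79) / 6
Step 3: z = 3 / 6 = 0.5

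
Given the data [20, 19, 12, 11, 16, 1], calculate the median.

14

Step 1: Sort the data in ascending order: [1, 11, 12, 16, 19, 20]
Step 2: The number of values is n = 6.
Step 3: Since n is even, the median is the average of positions 3 and 4:
  Median = (12 + 16) / 2 = 14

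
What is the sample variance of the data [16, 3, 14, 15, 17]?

32.5

Step 1: Compute the mean: (16 + 3 + 14 + 15 + 17) / 5 = 13
Step 2: Compute squared deviations from the mean:
  (16 - 13)^2 = 9
  (3 - 13)^2 = 100
  (14 - 13)^2 = 1
  (15 - 13)^2 = 4
  (17 - 13)^2 = 16
Step 3: Sum of squared deviations = 130
Step 4: Sample variance = 130 / 4 = 32.5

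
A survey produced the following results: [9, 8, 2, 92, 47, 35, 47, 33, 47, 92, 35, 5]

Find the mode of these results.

47

Step 1: Count the frequency of each value:
  2: appears 1 time(s)
  5: appears 1 time(s)
  8: appears 1 time(s)
  9: appears 1 time(s)
  33: appears 1 time(s)
  35: appears 2 time(s)
  47: appears 3 time(s)
  92: appears 2 time(s)
Step 2: The value 47 appears most frequently (3 times).
Step 3: Mode = 47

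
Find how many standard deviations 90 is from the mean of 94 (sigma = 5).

-0.8

Step 1: Recall the z-score formula: z = (x - mu) / sigma
Step 2: Substitute values: z = (90 - 94) / 5
Step 3: z = -4 / 5 = -0.8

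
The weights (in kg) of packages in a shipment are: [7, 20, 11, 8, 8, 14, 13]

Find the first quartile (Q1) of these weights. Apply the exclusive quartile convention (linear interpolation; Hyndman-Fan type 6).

8

Step 1: Sort the data: [7, 8, 8, 11, 13, 14, 20]
Step 2: n = 7
Step 3: Using the exclusive quartile method:
  Q1 = 8
  Q2 (median) = 11
  Q3 = 14
  IQR = Q3 - Q1 = 14 - 8 = 6
Step 4: Q1 = 8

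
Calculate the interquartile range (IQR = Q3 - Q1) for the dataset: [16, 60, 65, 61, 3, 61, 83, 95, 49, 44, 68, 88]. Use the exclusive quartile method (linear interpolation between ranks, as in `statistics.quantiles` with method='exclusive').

34

Step 1: Sort the data: [3, 16, 44, 49, 60, 61, 61, 65, 68, 83, 88, 95]
Step 2: n = 12
Step 3: Using the exclusive quartile method:
  Q1 = 45.25
  Q2 (median) = 61
  Q3 = 79.25
  IQR = Q3 - Q1 = 79.25 - 45.25 = 34
Step 4: IQR = 34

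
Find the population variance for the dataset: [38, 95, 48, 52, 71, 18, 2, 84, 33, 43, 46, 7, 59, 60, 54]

626.3556

Step 1: Compute the mean: (38 + 95 + 48 + 52 + 71 + 18 + 2 + 84 + 33 + 43 + 46 + 7 + 59 + 60 + 54) / 15 = 47.3333
Step 2: Compute squared deviations from the mean:
  (38 - 47.3333)^2 = 87.1111
  (95 - 47.3333)^2 = 2272.1111
  (48 - 47.3333)^2 = 0.4444
  (52 - 47.3333)^2 = 21.7778
  (71 - 47.3333)^2 = 560.1111
  (18 - 47.3333)^2 = 860.4444
  (2 - 47.3333)^2 = 2055.1111
  (84 - 47.3333)^2 = 1344.4444
  (33 - 47.3333)^2 = 205.4444
  (43 - 47.3333)^2 = 18.7778
  (46 - 47.3333)^2 = 1.7778
  (7 - 47.3333)^2 = 1626.7778
  (59 - 47.3333)^2 = 136.1111
  (60 - 47.3333)^2 = 160.4444
  (54 - 47.3333)^2 = 44.4444
Step 3: Sum of squared deviations = 9395.3333
Step 4: Population variance = 9395.3333 / 15 = 626.3556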